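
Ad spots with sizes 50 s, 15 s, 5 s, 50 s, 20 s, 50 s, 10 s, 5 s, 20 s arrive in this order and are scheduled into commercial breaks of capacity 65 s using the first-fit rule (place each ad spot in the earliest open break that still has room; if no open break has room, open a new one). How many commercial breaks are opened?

  50 → break 1 (new)  [load 50/65]
  15 → break 1  [load 65/65]
  5 → break 2 (new)  [load 5/65]
  50 → break 2  [load 55/65]
  20 → break 3 (new)  [load 20/65]
  50 → break 4 (new)  [load 50/65]
  10 → break 2  [load 65/65]
  5 → break 3  [load 25/65]
  20 → break 3  [load 45/65]
4 commercial breaks opened.

4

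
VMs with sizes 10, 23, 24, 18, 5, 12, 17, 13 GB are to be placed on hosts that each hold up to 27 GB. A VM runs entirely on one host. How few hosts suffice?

5

Total = 24 + 23 + 18 + 17 + 13 + 12 + 10 + 5 = 122 GB.
Lower bound: ⌈122/27⌉ = 5 hosts.
A packing using 5 hosts:
  host 1: 24 = 24
  host 2: 23 = 23
  host 3: 18 + 5 = 23
  host 4: 17 + 10 = 27
  host 5: 13 + 12 = 25
This matches the lower bound, so 5 is optimal.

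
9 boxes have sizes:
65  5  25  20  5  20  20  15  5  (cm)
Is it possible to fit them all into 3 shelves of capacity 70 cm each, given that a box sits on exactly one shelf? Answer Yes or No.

A valid assignment using 3 shelves:
  shelf 1: 65 + 5 = 70
  shelf 2: 25 + 20 + 20 + 5 = 70
  shelf 3: 20 + 15 + 5 = 40
Every load is within 70 cm, so 3 shelves suffice.

Yes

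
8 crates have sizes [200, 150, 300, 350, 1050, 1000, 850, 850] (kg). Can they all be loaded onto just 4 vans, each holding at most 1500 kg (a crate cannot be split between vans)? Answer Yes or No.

Yes

A valid assignment using 4 vans:
  van 1: 1050 + 350 = 1400
  van 2: 1000 + 300 + 200 = 1500
  van 3: 850 + 150 = 1000
  van 4: 850 = 850
Every load is within 1500 kg, so 4 vans suffice.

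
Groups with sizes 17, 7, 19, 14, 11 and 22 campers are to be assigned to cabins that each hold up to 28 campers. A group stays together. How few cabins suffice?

4

Total = 22 + 19 + 17 + 14 + 11 + 7 = 90 campers.
Lower bound: ⌈90/28⌉ = 4 cabins.
A packing using 4 cabins:
  cabin 1: 22 = 22
  cabin 2: 19 + 7 = 26
  cabin 3: 17 + 11 = 28
  cabin 4: 14 = 14
This matches the lower bound, so 4 is optimal.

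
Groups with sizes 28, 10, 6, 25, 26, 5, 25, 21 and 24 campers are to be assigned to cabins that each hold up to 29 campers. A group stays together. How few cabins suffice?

Total = 28 + 26 + 25 + 25 + 24 + 21 + 10 + 6 + 5 = 170 campers.
Lower bound: ⌈170/29⌉ = 6 cabins.
A packing using 7 cabins:
  cabin 1: 28 = 28
  cabin 2: 26 = 26
  cabin 3: 25 = 25
  cabin 4: 25 = 25
  cabin 5: 24 + 5 = 29
  cabin 6: 21 + 6 = 27
  cabin 7: 10 = 10
No arrangement into 6 cabins stays within capacity, so 7 is optimal.

7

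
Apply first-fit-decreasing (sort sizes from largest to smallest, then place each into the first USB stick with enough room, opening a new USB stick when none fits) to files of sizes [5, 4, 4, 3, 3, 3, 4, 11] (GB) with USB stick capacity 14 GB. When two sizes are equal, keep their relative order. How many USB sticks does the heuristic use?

3

Sorted descending: 11, 5, 4, 4, 4, 3, 3, 3.
  11 → USB stick 1 (new)  [load 11/14]
  5 → USB stick 2 (new)  [load 5/14]
  4 → USB stick 2  [load 9/14]
  4 → USB stick 2  [load 13/14]
  4 → USB stick 3 (new)  [load 4/14]
  3 → USB stick 1  [load 14/14]
  3 → USB stick 3  [load 7/14]
  3 → USB stick 3  [load 10/14]
3 USB sticks opened.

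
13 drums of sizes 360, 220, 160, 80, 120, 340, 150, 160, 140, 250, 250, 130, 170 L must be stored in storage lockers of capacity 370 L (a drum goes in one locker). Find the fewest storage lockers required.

8

Total = 360 + 340 + 250 + 250 + 220 + 170 + 160 + 160 + 150 + 140 + 130 + 120 + 80 = 2530 L.
Lower bound: ⌈2530/370⌉ = 7 storage lockers.
A packing using 8 storage lockers:
  locker 1: 360 = 360
  locker 2: 340 = 340
  locker 3: 250 + 120 = 370
  locker 4: 250 + 80 = 330
  locker 5: 220 + 150 = 370
  locker 6: 170 + 160 = 330
  locker 7: 160 + 140 = 300
  locker 8: 130 = 130
No arrangement into 7 storage lockers stays within capacity, so 8 is optimal.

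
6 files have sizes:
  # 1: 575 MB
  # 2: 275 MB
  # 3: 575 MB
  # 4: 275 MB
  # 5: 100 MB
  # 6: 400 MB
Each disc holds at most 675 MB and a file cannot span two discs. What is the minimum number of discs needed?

4

Total = 575 + 575 + 400 + 275 + 275 + 100 = 2200 MB.
Lower bound: ⌈2200/675⌉ = 4 discs.
A packing using 4 discs:
  disc 1: 575 + 100 = 675
  disc 2: 575 = 575
  disc 3: 400 + 275 = 675
  disc 4: 275 = 275
This matches the lower bound, so 4 is optimal.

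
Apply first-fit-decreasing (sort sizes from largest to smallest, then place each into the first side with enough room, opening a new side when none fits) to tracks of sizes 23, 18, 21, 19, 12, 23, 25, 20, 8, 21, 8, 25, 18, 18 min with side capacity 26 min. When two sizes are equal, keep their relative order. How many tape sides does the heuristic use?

12

Sorted descending: 25, 25, 23, 23, 21, 21, 20, 19, 18, 18, 18, 12, 8, 8.
  25 → side 1 (new)  [load 25/26]
  25 → side 2 (new)  [load 25/26]
  23 → side 3 (new)  [load 23/26]
  23 → side 4 (new)  [load 23/26]
  21 → side 5 (new)  [load 21/26]
  21 → side 6 (new)  [load 21/26]
  20 → side 7 (new)  [load 20/26]
  19 → side 8 (new)  [load 19/26]
  18 → side 9 (new)  [load 18/26]
  18 → side 10 (new)  [load 18/26]
  18 → side 11 (new)  [load 18/26]
  12 → side 12 (new)  [load 12/26]
  8 → side 9  [load 26/26]
  8 → side 10  [load 26/26]
12 tape sides opened.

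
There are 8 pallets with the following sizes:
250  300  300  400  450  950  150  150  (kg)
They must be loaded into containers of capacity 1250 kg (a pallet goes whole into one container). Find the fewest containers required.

Total = 950 + 450 + 400 + 300 + 300 + 250 + 150 + 150 = 2950 kg.
Lower bound: ⌈2950/1250⌉ = 3 containers.
A packing using 3 containers:
  container 1: 950 + 300 = 1250
  container 2: 450 + 400 + 300 = 1150
  container 3: 250 + 150 + 150 = 550
This matches the lower bound, so 3 is optimal.

3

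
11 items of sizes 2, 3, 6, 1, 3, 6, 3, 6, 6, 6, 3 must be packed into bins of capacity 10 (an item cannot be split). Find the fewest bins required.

5

Total = 6 + 6 + 6 + 6 + 6 + 3 + 3 + 3 + 3 + 2 + 1 = 45.
Lower bound: ⌈45/10⌉ = 5 bins.
A packing using 5 bins:
  bin 1: 6 + 3 + 1 = 10
  bin 2: 6 + 3 = 9
  bin 3: 6 + 3 = 9
  bin 4: 6 + 3 = 9
  bin 5: 6 + 2 = 8
This matches the lower bound, so 5 is optimal.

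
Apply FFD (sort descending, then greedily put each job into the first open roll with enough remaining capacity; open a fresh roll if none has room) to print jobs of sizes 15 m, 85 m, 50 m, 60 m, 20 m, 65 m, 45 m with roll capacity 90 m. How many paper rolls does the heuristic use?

Sorted descending: 85, 65, 60, 50, 45, 20, 15.
  85 → roll 1 (new)  [load 85/90]
  65 → roll 2 (new)  [load 65/90]
  60 → roll 3 (new)  [load 60/90]
  50 → roll 4 (new)  [load 50/90]
  45 → roll 5 (new)  [load 45/90]
  20 → roll 2  [load 85/90]
  15 → roll 3  [load 75/90]
5 paper rolls opened.

5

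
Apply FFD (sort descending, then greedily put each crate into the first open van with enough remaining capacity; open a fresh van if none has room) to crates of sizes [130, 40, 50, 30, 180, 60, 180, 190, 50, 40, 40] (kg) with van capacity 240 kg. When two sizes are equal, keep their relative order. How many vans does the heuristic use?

Sorted descending: 190, 180, 180, 130, 60, 50, 50, 40, 40, 40, 30.
  190 → van 1 (new)  [load 190/240]
  180 → van 2 (new)  [load 180/240]
  180 → van 3 (new)  [load 180/240]
  130 → van 4 (new)  [load 130/240]
  60 → van 2  [load 240/240]
  50 → van 1  [load 240/240]
  50 → van 3  [load 230/240]
  40 → van 4  [load 170/240]
  40 → van 4  [load 210/240]
  40 → van 5 (new)  [load 40/240]
  30 → van 4  [load 240/240]
5 vans opened.

5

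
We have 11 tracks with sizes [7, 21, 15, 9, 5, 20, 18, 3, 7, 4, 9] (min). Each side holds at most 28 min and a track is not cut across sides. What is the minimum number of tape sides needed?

5

Total = 21 + 20 + 18 + 15 + 9 + 9 + 7 + 7 + 5 + 4 + 3 = 118 min.
Lower bound: ⌈118/28⌉ = 5 tape sides.
A packing using 5 tape sides:
  side 1: 21 + 7 = 28
  side 2: 20 + 7 = 27
  side 3: 18 + 9 = 27
  side 4: 15 + 9 + 4 = 28
  side 5: 5 + 3 = 8
This matches the lower bound, so 5 is optimal.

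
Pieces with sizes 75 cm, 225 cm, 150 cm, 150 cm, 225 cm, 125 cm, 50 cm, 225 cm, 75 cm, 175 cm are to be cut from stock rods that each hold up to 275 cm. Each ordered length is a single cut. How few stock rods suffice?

6

Total = 225 + 225 + 225 + 175 + 150 + 150 + 125 + 75 + 75 + 50 = 1475 cm.
Lower bound: ⌈1475/275⌉ = 6 stock rods.
A packing using 6 stock rods:
  stock rod 1: 225 + 50 = 275
  stock rod 2: 225 = 225
  stock rod 3: 225 = 225
  stock rod 4: 175 + 75 = 250
  stock rod 5: 150 + 125 = 275
  stock rod 6: 150 + 75 = 225
This matches the lower bound, so 6 is optimal.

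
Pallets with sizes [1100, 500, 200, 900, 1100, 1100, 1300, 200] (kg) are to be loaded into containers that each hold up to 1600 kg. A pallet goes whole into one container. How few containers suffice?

5

Total = 1300 + 1100 + 1100 + 1100 + 900 + 500 + 200 + 200 = 6400 kg.
Lower bound: ⌈6400/1600⌉ = 4 containers.
Also, 5 pallets each exceed 800 kg, and no two of those can share a container, so at least 5 containers are needed.
A packing using 5 containers:
  container 1: 1300 + 200 = 1500
  container 2: 1100 + 500 = 1600
  container 3: 1100 + 200 = 1300
  container 4: 1100 = 1100
  container 5: 900 = 900
This matches the lower bound, so 5 is optimal.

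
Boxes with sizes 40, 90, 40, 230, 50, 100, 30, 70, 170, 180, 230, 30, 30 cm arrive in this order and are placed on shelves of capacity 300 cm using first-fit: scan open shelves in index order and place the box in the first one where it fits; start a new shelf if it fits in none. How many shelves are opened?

5

  40 → shelf 1 (new)  [load 40/300]
  90 → shelf 1  [load 130/300]
  40 → shelf 1  [load 170/300]
  230 → shelf 2 (new)  [load 230/300]
  50 → shelf 1  [load 220/300]
  100 → shelf 3 (new)  [load 100/300]
  30 → shelf 1  [load 250/300]
  70 → shelf 2  [load 300/300]
  170 → shelf 3  [load 270/300]
  180 → shelf 4 (new)  [load 180/300]
  230 → shelf 5 (new)  [load 230/300]
  30 → shelf 1  [load 280/300]
  30 → shelf 3  [load 300/300]
5 shelves opened.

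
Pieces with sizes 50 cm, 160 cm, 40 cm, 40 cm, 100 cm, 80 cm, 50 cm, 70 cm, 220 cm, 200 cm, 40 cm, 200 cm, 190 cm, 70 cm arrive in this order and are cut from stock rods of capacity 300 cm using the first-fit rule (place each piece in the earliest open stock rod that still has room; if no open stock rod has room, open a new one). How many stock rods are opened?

  50 → stock rod 1 (new)  [load 50/300]
  160 → stock rod 1  [load 210/300]
  40 → stock rod 1  [load 250/300]
  40 → stock rod 1  [load 290/300]
  100 → stock rod 2 (new)  [load 100/300]
  80 → stock rod 2  [load 180/300]
  50 → stock rod 2  [load 230/300]
  70 → stock rod 2  [load 300/300]
  220 → stock rod 3 (new)  [load 220/300]
  200 → stock rod 4 (new)  [load 200/300]
  40 → stock rod 3  [load 260/300]
  200 → stock rod 5 (new)  [load 200/300]
  190 → stock rod 6 (new)  [load 190/300]
  70 → stock rod 4  [load 270/300]
6 stock rods opened.

6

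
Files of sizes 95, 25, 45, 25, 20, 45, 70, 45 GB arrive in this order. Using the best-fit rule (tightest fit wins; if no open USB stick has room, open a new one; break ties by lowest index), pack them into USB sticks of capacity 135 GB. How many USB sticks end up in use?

3

  95 → USB stick 1 (new)  [load 95/135]
  25 → USB stick 1  [load 120/135]
  45 → USB stick 2 (new)  [load 45/135]
  25 → USB stick 2  [load 70/135]
  20 → USB stick 2  [load 90/135]
  45 → USB stick 2  [load 135/135]
  70 → USB stick 3 (new)  [load 70/135]
  45 → USB stick 3  [load 115/135]
3 USB sticks opened.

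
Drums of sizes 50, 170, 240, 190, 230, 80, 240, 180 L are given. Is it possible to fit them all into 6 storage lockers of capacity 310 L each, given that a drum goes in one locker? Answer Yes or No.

Yes

A valid assignment using 6 storage lockers:
  locker 1: 240 + 50 = 290
  locker 2: 240 = 240
  locker 3: 230 + 80 = 310
  locker 4: 190 = 190
  locker 5: 180 = 180
  locker 6: 170 = 170
Every load is within 310 L, so 6 storage lockers suffice.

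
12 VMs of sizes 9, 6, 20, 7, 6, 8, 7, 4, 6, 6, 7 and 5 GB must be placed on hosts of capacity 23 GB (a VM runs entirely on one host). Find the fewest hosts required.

Total = 20 + 9 + 8 + 7 + 7 + 7 + 6 + 6 + 6 + 6 + 5 + 4 = 91 GB.
Lower bound: ⌈91/23⌉ = 4 hosts.
A packing using 5 hosts:
  host 1: 20 = 20
  host 2: 9 + 8 + 6 = 23
  host 3: 7 + 7 + 7 = 21
  host 4: 6 + 6 + 6 + 5 = 23
  host 5: 4 = 4
No arrangement into 4 hosts stays within capacity, so 5 is optimal.

5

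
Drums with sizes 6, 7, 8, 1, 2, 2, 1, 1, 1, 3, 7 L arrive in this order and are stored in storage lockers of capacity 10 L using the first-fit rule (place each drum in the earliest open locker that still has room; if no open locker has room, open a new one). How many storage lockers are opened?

4

  6 → locker 1 (new)  [load 6/10]
  7 → locker 2 (new)  [load 7/10]
  8 → locker 3 (new)  [load 8/10]
  1 → locker 1  [load 7/10]
  2 → locker 1  [load 9/10]
  2 → locker 2  [load 9/10]
  1 → locker 1  [load 10/10]
  1 → locker 2  [load 10/10]
  1 → locker 3  [load 9/10]
  3 → locker 4 (new)  [load 3/10]
  7 → locker 4  [load 10/10]
4 storage lockers opened.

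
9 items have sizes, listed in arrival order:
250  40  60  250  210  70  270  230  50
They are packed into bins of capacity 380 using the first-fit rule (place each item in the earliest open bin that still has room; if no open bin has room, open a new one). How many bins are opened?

5

  250 → bin 1 (new)  [load 250/380]
  40 → bin 1  [load 290/380]
  60 → bin 1  [load 350/380]
  250 → bin 2 (new)  [load 250/380]
  210 → bin 3 (new)  [load 210/380]
  70 → bin 2  [load 320/380]
  270 → bin 4 (new)  [load 270/380]
  230 → bin 5 (new)  [load 230/380]
  50 → bin 2  [load 370/380]
5 bins opened.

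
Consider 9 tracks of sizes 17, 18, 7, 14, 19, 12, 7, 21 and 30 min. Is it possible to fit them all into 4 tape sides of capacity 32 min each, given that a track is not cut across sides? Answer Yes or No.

Total = 145 min; ⌈145/32⌉ = 5.
At least 5 tape sides are required, but only 4 are allowed.

No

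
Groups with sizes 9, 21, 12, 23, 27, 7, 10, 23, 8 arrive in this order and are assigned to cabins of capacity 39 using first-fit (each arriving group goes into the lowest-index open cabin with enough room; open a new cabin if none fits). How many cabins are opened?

  9 → cabin 1 (new)  [load 9/39]
  21 → cabin 1  [load 30/39]
  12 → cabin 2 (new)  [load 12/39]
  23 → cabin 2  [load 35/39]
  27 → cabin 3 (new)  [load 27/39]
  7 → cabin 1  [load 37/39]
  10 → cabin 3  [load 37/39]
  23 → cabin 4 (new)  [load 23/39]
  8 → cabin 4  [load 31/39]
4 cabins opened.

4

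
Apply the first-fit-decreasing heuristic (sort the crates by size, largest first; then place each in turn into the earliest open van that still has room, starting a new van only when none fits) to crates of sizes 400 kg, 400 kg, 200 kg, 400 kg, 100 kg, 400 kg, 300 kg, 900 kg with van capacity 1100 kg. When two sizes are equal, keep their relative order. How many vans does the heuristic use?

Sorted descending: 900, 400, 400, 400, 400, 300, 200, 100.
  900 → van 1 (new)  [load 900/1100]
  400 → van 2 (new)  [load 400/1100]
  400 → van 2  [load 800/1100]
  400 → van 3 (new)  [load 400/1100]
  400 → van 3  [load 800/1100]
  300 → van 2  [load 1100/1100]
  200 → van 1  [load 1100/1100]
  100 → van 3  [load 900/1100]
3 vans opened.

3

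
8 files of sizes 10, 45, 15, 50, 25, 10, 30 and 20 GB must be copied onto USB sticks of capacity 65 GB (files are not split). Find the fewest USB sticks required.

Total = 50 + 45 + 30 + 25 + 20 + 15 + 10 + 10 = 205 GB.
Lower bound: ⌈205/65⌉ = 4 USB sticks.
A packing using 4 USB sticks:
  USB stick 1: 50 + 15 = 65
  USB stick 2: 45 + 20 = 65
  USB stick 3: 30 + 25 + 10 = 65
  USB stick 4: 10 = 10
This matches the lower bound, so 4 is optimal.

4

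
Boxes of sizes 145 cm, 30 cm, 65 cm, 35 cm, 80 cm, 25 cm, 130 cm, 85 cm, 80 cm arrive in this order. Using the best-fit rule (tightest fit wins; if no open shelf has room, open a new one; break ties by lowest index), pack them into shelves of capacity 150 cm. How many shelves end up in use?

  145 → shelf 1 (new)  [load 145/150]
  30 → shelf 2 (new)  [load 30/150]
  65 → shelf 2  [load 95/150]
  35 → shelf 2  [load 130/150]
  80 → shelf 3 (new)  [load 80/150]
  25 → shelf 3  [load 105/150]
  130 → shelf 4 (new)  [load 130/150]
  85 → shelf 5 (new)  [load 85/150]
  80 → shelf 6 (new)  [load 80/150]
6 shelves opened.

6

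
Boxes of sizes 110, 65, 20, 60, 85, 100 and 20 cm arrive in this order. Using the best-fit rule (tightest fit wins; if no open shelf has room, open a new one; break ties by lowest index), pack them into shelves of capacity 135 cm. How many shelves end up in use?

  110 → shelf 1 (new)  [load 110/135]
  65 → shelf 2 (new)  [load 65/135]
  20 → shelf 1  [load 130/135]
  60 → shelf 2  [load 125/135]
  85 → shelf 3 (new)  [load 85/135]
  100 → shelf 4 (new)  [load 100/135]
  20 → shelf 4  [load 120/135]
4 shelves opened.

4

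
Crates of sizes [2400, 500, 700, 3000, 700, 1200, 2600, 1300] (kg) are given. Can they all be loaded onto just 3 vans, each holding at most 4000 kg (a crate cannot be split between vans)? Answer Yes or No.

No

Total = 12400 kg; ⌈12400/4000⌉ = 4.
At least 4 vans are required, but only 3 are allowed.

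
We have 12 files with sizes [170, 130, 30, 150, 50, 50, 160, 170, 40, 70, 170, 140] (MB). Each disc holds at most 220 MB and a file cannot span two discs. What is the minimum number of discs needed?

7

Total = 170 + 170 + 170 + 160 + 150 + 140 + 130 + 70 + 50 + 50 + 40 + 30 = 1330 MB.
Lower bound: ⌈1330/220⌉ = 7 discs.
A packing using 7 discs:
  disc 1: 170 + 50 = 220
  disc 2: 170 + 50 = 220
  disc 3: 170 + 40 = 210
  disc 4: 160 + 30 = 190
  disc 5: 150 + 70 = 220
  disc 6: 140 = 140
  disc 7: 130 = 130
This matches the lower bound, so 7 is optimal.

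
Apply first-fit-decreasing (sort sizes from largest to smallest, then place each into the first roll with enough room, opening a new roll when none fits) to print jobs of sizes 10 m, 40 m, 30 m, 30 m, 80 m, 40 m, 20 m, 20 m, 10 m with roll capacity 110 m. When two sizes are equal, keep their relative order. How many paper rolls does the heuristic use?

Sorted descending: 80, 40, 40, 30, 30, 20, 20, 10, 10.
  80 → roll 1 (new)  [load 80/110]
  40 → roll 2 (new)  [load 40/110]
  40 → roll 2  [load 80/110]
  30 → roll 1  [load 110/110]
  30 → roll 2  [load 110/110]
  20 → roll 3 (new)  [load 20/110]
  20 → roll 3  [load 40/110]
  10 → roll 3  [load 50/110]
  10 → roll 3  [load 60/110]
3 paper rolls opened.

3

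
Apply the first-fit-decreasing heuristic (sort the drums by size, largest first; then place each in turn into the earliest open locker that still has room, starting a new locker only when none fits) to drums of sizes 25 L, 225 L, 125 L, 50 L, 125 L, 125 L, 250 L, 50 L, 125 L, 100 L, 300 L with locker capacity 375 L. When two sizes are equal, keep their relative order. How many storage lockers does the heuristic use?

Sorted descending: 300, 250, 225, 125, 125, 125, 125, 100, 50, 50, 25.
  300 → locker 1 (new)  [load 300/375]
  250 → locker 2 (new)  [load 250/375]
  225 → locker 3 (new)  [load 225/375]
  125 → locker 2  [load 375/375]
  125 → locker 3  [load 350/375]
  125 → locker 4 (new)  [load 125/375]
  125 → locker 4  [load 250/375]
  100 → locker 4  [load 350/375]
  50 → locker 1  [load 350/375]
  50 → locker 5 (new)  [load 50/375]
  25 → locker 1  [load 375/375]
5 storage lockers opened.

5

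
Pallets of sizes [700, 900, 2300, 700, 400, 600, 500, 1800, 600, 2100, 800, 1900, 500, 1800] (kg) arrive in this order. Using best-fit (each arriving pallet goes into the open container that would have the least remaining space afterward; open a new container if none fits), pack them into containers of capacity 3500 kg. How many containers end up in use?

6

  700 → container 1 (new)  [load 700/3500]
  900 → container 1  [load 1600/3500]
  2300 → container 2 (new)  [load 2300/3500]
  700 → container 2  [load 3000/3500]
  400 → container 2  [load 3400/3500]
  600 → container 1  [load 2200/3500]
  500 → container 1  [load 2700/3500]
  1800 → container 3 (new)  [load 1800/3500]
  600 → container 1  [load 3300/3500]
  2100 → container 4 (new)  [load 2100/3500]
  800 → container 4  [load 2900/3500]
  1900 → container 5 (new)  [load 1900/3500]
  500 → container 4  [load 3400/3500]
  1800 → container 6 (new)  [load 1800/3500]
6 containers opened.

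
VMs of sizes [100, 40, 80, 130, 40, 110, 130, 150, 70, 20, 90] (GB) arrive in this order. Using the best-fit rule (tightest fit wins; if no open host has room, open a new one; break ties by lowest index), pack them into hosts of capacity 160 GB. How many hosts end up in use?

  100 → host 1 (new)  [load 100/160]
  40 → host 1  [load 140/160]
  80 → host 2 (new)  [load 80/160]
  130 → host 3 (new)  [load 130/160]
  40 → host 2  [load 120/160]
  110 → host 4 (new)  [load 110/160]
  130 → host 5 (new)  [load 130/160]
  150 → host 6 (new)  [load 150/160]
  70 → host 7 (new)  [load 70/160]
  20 → host 1  [load 160/160]
  90 → host 7  [load 160/160]
7 hosts opened.

7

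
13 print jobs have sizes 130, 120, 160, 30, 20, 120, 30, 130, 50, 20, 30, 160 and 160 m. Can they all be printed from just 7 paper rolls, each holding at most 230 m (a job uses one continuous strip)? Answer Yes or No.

Yes

A valid assignment using 7 paper rolls:
  roll 1: 160 + 50 + 20 = 230
  roll 2: 160 + 30 + 30 = 220
  roll 3: 160 + 30 + 20 = 210
  roll 4: 130 = 130
  roll 5: 130 = 130
  roll 6: 120 = 120
  roll 7: 120 = 120
Every load is within 230 m, so 7 paper rolls suffice.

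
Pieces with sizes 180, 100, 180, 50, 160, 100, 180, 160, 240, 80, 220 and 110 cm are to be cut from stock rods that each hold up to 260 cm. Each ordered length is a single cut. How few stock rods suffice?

8

Total = 240 + 220 + 180 + 180 + 180 + 160 + 160 + 110 + 100 + 100 + 80 + 50 = 1760 cm.
Lower bound: ⌈1760/260⌉ = 7 stock rods.
A packing using 8 stock rods:
  stock rod 1: 240 = 240
  stock rod 2: 220 = 220
  stock rod 3: 180 + 80 = 260
  stock rod 4: 180 + 50 = 230
  stock rod 5: 180 = 180
  stock rod 6: 160 + 100 = 260
  stock rod 7: 160 + 100 = 260
  stock rod 8: 110 = 110
No arrangement into 7 stock rods stays within capacity, so 8 is optimal.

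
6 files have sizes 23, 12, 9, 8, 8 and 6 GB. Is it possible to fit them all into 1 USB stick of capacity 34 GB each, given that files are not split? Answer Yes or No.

Total = 66 GB; ⌈66/34⌉ = 2.
At least 2 USB sticks are required, but only 1 is allowed.

No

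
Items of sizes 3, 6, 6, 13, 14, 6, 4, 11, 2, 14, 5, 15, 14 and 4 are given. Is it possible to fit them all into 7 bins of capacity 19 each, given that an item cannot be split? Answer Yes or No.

Yes

A valid assignment using 7 bins:
  bin 1: 15 + 4 = 19
  bin 2: 14 + 5 = 19
  bin 3: 14 + 4 = 18
  bin 4: 14 + 3 + 2 = 19
  bin 5: 13 + 6 = 19
  bin 6: 11 + 6 = 17
  bin 7: 6 = 6
Every load is within 19, so 7 bins suffice.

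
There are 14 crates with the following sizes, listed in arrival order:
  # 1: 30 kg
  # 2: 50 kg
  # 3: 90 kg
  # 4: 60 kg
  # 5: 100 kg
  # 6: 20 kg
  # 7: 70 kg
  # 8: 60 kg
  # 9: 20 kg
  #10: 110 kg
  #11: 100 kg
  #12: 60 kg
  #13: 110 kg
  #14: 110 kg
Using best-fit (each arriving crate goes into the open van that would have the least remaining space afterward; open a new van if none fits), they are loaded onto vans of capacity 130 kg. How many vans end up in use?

9

  30 → van 1 (new)  [load 30/130]
  50 → van 1  [load 80/130]
  90 → van 2 (new)  [load 90/130]
  60 → van 3 (new)  [load 60/130]
  100 → van 4 (new)  [load 100/130]
  20 → van 4  [load 120/130]
  70 → van 3  [load 130/130]
  60 → van 5 (new)  [load 60/130]
  20 → van 2  [load 110/130]
  110 → van 6 (new)  [load 110/130]
  100 → van 7 (new)  [load 100/130]
  60 → van 5  [load 120/130]
  110 → van 8 (new)  [load 110/130]
  110 → van 9 (new)  [load 110/130]
9 vans opened.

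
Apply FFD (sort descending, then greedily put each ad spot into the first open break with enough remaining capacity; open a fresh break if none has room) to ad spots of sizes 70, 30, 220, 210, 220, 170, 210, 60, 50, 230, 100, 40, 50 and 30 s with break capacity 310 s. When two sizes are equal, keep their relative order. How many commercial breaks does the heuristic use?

6

Sorted descending: 230, 220, 220, 210, 210, 170, 100, 70, 60, 50, 50, 40, 30, 30.
  230 → break 1 (new)  [load 230/310]
  220 → break 2 (new)  [load 220/310]
  220 → break 3 (new)  [load 220/310]
  210 → break 4 (new)  [load 210/310]
  210 → break 5 (new)  [load 210/310]
  170 → break 6 (new)  [load 170/310]
  100 → break 4  [load 310/310]
  70 → break 1  [load 300/310]
  60 → break 2  [load 280/310]
  50 → break 3  [load 270/310]
  50 → break 5  [load 260/310]
  40 → break 3  [load 310/310]
  30 → break 2  [load 310/310]
  30 → break 5  [load 290/310]
6 commercial breaks opened.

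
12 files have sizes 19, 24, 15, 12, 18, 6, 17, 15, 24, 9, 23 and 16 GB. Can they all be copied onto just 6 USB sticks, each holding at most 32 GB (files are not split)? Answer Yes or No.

Total = 198 GB; ⌈198/32⌉ = 7.
At least 7 USB sticks are required, but only 6 are allowed.

No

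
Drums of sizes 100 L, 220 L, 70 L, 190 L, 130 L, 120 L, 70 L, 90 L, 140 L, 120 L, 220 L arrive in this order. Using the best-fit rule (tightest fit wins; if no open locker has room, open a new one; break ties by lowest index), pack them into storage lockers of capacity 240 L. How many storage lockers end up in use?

  100 → locker 1 (new)  [load 100/240]
  220 → locker 2 (new)  [load 220/240]
  70 → locker 1  [load 170/240]
  190 → locker 3 (new)  [load 190/240]
  130 → locker 4 (new)  [load 130/240]
  120 → locker 5 (new)  [load 120/240]
  70 → locker 1  [load 240/240]
  90 → locker 4  [load 220/240]
  140 → locker 6 (new)  [load 140/240]
  120 → locker 5  [load 240/240]
  220 → locker 7 (new)  [load 220/240]
7 storage lockers opened.

7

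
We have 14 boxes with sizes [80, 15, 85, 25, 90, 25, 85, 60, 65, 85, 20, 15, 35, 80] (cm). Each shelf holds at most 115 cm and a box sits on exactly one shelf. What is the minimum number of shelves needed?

Total = 90 + 85 + 85 + 85 + 80 + 80 + 65 + 60 + 35 + 25 + 25 + 20 + 15 + 15 = 765 cm.
Lower bound: ⌈765/115⌉ = 7 shelves.
Also, 8 boxes each exceed 115/2 cm, and no two of those can share a shelf, so at least 8 shelves are needed.
A packing using 8 shelves:
  shelf 1: 90 + 25 = 115
  shelf 2: 85 + 25 = 110
  shelf 3: 85 + 20 = 105
  shelf 4: 85 + 15 + 15 = 115
  shelf 5: 80 + 35 = 115
  shelf 6: 80 = 80
  shelf 7: 65 = 65
  shelf 8: 60 = 60
This matches the lower bound, so 8 is optimal.

8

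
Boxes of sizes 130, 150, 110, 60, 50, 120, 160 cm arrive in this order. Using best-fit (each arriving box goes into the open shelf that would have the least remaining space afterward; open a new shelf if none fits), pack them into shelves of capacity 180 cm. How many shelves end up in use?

5

  130 → shelf 1 (new)  [load 130/180]
  150 → shelf 2 (new)  [load 150/180]
  110 → shelf 3 (new)  [load 110/180]
  60 → shelf 3  [load 170/180]
  50 → shelf 1  [load 180/180]
  120 → shelf 4 (new)  [load 120/180]
  160 → shelf 5 (new)  [load 160/180]
5 shelves opened.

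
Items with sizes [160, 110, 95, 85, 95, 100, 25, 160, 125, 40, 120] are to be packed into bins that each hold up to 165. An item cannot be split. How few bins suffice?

9

Total = 160 + 160 + 125 + 120 + 110 + 100 + 95 + 95 + 85 + 40 + 25 = 1115.
Lower bound: ⌈1115/165⌉ = 7 bins.
Also, 9 items each exceed 165/2, and no two of those can share a bin, so at least 9 bins are needed.
A packing using 9 bins:
  bin 1: 160 = 160
  bin 2: 160 = 160
  bin 3: 125 + 40 = 165
  bin 4: 120 + 25 = 145
  bin 5: 110 = 110
  bin 6: 100 = 100
  bin 7: 95 = 95
  bin 8: 95 = 95
  bin 9: 85 = 85
This matches the lower bound, so 9 is optimal.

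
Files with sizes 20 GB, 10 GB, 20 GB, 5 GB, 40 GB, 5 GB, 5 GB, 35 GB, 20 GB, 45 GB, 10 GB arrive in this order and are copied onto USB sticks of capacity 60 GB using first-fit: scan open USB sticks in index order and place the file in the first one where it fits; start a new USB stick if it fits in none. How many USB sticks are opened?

4

  20 → USB stick 1 (new)  [load 20/60]
  10 → USB stick 1  [load 30/60]
  20 → USB stick 1  [load 50/60]
  5 → USB stick 1  [load 55/60]
  40 → USB stick 2 (new)  [load 40/60]
  5 → USB stick 1  [load 60/60]
  5 → USB stick 2  [load 45/60]
  35 → USB stick 3 (new)  [load 35/60]
  20 → USB stick 3  [load 55/60]
  45 → USB stick 4 (new)  [load 45/60]
  10 → USB stick 2  [load 55/60]
4 USB sticks opened.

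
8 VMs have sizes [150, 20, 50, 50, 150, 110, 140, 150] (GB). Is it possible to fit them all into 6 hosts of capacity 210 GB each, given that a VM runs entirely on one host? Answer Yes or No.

Yes

A valid assignment using 5 hosts:
  host 1: 150 + 50 = 200
  host 2: 150 + 50 = 200
  host 3: 150 + 20 = 170
  host 4: 140 = 140
  host 5: 110 = 110
That uses only 5 ≤ 6, so 6 hosts are enough.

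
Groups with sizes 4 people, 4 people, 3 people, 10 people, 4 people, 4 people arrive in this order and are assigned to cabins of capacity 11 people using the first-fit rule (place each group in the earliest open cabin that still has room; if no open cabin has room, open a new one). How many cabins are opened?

  4 → cabin 1 (new)  [load 4/11]
  4 → cabin 1  [load 8/11]
  3 → cabin 1  [load 11/11]
  10 → cabin 2 (new)  [load 10/11]
  4 → cabin 3 (new)  [load 4/11]
  4 → cabin 3  [load 8/11]
3 cabins opened.

3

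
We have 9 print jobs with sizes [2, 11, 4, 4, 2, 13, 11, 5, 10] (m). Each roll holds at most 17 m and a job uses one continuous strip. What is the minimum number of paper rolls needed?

Total = 13 + 11 + 11 + 10 + 5 + 4 + 4 + 2 + 2 = 62 m.
Lower bound: ⌈62/17⌉ = 4 paper rolls.
A packing using 4 paper rolls:
  roll 1: 13 + 4 = 17
  roll 2: 11 + 5 = 16
  roll 3: 11 + 4 + 2 = 17
  roll 4: 10 + 2 = 12
This matches the lower bound, so 4 is optimal.

4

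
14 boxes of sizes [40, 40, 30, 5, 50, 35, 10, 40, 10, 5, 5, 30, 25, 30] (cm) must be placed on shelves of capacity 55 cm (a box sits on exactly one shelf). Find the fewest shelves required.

8

Total = 50 + 40 + 40 + 40 + 35 + 30 + 30 + 30 + 25 + 10 + 10 + 5 + 5 + 5 = 355 cm.
Lower bound: ⌈355/55⌉ = 7 shelves.
Also, 8 boxes each exceed 55/2 cm, and no two of those can share a shelf, so at least 8 shelves are needed.
A packing using 8 shelves:
  shelf 1: 50 + 5 = 55
  shelf 2: 40 + 10 + 5 = 55
  shelf 3: 40 + 10 + 5 = 55
  shelf 4: 40 = 40
  shelf 5: 35 = 35
  shelf 6: 30 + 25 = 55
  shelf 7: 30 = 30
  shelf 8: 30 = 30
This matches the lower bound, so 8 is optimal.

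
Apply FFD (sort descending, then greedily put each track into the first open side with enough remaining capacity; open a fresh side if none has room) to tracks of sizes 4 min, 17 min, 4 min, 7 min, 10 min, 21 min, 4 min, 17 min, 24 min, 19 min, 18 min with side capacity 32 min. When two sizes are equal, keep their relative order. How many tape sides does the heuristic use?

6

Sorted descending: 24, 21, 19, 18, 17, 17, 10, 7, 4, 4, 4.
  24 → side 1 (new)  [load 24/32]
  21 → side 2 (new)  [load 21/32]
  19 → side 3 (new)  [load 19/32]
  18 → side 4 (new)  [load 18/32]
  17 → side 5 (new)  [load 17/32]
  17 → side 6 (new)  [load 17/32]
  10 → side 2  [load 31/32]
  7 → side 1  [load 31/32]
  4 → side 3  [load 23/32]
  4 → side 3  [load 27/32]
  4 → side 3  [load 31/32]
6 tape sides opened.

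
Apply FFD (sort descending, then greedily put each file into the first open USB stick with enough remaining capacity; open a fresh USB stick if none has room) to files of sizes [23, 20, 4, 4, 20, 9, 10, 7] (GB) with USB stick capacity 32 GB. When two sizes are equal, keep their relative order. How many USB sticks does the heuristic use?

4

Sorted descending: 23, 20, 20, 10, 9, 7, 4, 4.
  23 → USB stick 1 (new)  [load 23/32]
  20 → USB stick 2 (new)  [load 20/32]
  20 → USB stick 3 (new)  [load 20/32]
  10 → USB stick 2  [load 30/32]
  9 → USB stick 1  [load 32/32]
  7 → USB stick 3  [load 27/32]
  4 → USB stick 3  [load 31/32]
  4 → USB stick 4 (new)  [load 4/32]
4 USB sticks opened.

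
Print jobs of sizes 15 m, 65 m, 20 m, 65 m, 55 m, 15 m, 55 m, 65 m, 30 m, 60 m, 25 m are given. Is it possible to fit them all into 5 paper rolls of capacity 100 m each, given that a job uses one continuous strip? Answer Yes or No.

No

Total = 470 m; ⌈470/100⌉ = 5.
6 print jobs each exceed half the capacity and cannot share a roll, forcing at least 6 paper rolls.
At least 6 paper rolls are required, but only 5 are allowed.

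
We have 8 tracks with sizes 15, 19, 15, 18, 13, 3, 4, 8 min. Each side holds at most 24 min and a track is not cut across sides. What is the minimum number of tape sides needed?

5

Total = 19 + 18 + 15 + 15 + 13 + 8 + 4 + 3 = 95 min.
Lower bound: ⌈95/24⌉ = 4 tape sides.
Also, 5 tracks each exceed 12 min, and no two of those can share a side, so at least 5 tape sides are needed.
A packing using 5 tape sides:
  side 1: 19 + 4 = 23
  side 2: 18 + 3 = 21
  side 3: 15 + 8 = 23
  side 4: 15 = 15
  side 5: 13 = 13
This matches the lower bound, so 5 is optimal.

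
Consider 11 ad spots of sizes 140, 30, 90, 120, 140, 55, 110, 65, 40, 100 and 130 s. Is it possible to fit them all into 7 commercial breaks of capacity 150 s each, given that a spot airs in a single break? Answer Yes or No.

Total = 1020 s; ⌈1020/150⌉ = 7.
The bound of 7 does not rule out 7, but exhaustive search shows no assignment into 7 commercial breaks of capacity 150 s exists — the minimum is 8.

No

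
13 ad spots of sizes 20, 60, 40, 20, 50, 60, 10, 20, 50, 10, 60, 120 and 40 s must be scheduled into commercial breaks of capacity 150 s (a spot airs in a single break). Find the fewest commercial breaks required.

Total = 120 + 60 + 60 + 60 + 50 + 50 + 40 + 40 + 20 + 20 + 20 + 10 + 10 = 560 s.
Lower bound: ⌈560/150⌉ = 4 commercial breaks.
A packing using 4 commercial breaks:
  break 1: 120 + 20 + 10 = 150
  break 2: 60 + 60 + 20 + 10 = 150
  break 3: 60 + 50 + 40 = 150
  break 4: 50 + 40 + 20 = 110
This matches the lower bound, so 4 is optimal.

4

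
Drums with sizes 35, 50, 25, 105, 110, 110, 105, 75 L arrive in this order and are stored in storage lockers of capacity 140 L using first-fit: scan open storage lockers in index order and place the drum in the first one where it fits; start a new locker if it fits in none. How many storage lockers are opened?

6

  35 → locker 1 (new)  [load 35/140]
  50 → locker 1  [load 85/140]
  25 → locker 1  [load 110/140]
  105 → locker 2 (new)  [load 105/140]
  110 → locker 3 (new)  [load 110/140]
  110 → locker 4 (new)  [load 110/140]
  105 → locker 5 (new)  [load 105/140]
  75 → locker 6 (new)  [load 75/140]
6 storage lockers opened.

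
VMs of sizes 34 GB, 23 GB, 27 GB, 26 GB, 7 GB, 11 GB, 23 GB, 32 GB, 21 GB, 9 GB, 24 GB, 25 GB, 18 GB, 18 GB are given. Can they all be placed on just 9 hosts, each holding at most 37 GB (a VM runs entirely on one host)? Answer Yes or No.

Total = 298 GB; ⌈298/37⌉ = 9.
The bound of 9 does not rule out 9, but exhaustive search shows no assignment into 9 hosts of capacity 37 GB exists — the minimum is 10.

No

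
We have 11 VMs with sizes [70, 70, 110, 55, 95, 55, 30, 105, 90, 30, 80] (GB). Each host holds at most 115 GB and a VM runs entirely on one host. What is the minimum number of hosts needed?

Total = 110 + 105 + 95 + 90 + 80 + 70 + 70 + 55 + 55 + 30 + 30 = 790 GB.
Lower bound: ⌈790/115⌉ = 7 hosts.
A packing using 8 hosts:
  host 1: 110 = 110
  host 2: 105 = 105
  host 3: 95 = 95
  host 4: 90 = 90
  host 5: 80 + 30 = 110
  host 6: 70 + 30 = 100
  host 7: 70 = 70
  host 8: 55 + 55 = 110
No arrangement into 7 hosts stays within capacity, so 8 is optimal.

8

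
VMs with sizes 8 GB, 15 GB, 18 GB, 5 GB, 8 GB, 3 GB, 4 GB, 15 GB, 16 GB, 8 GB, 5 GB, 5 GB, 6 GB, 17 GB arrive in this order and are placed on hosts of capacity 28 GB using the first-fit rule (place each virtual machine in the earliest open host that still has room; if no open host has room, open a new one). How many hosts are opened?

5

  8 → host 1 (new)  [load 8/28]
  15 → host 1  [load 23/28]
  18 → host 2 (new)  [load 18/28]
  5 → host 1  [load 28/28]
  8 → host 2  [load 26/28]
  3 → host 3 (new)  [load 3/28]
  4 → host 3  [load 7/28]
  15 → host 3  [load 22/28]
  16 → host 4 (new)  [load 16/28]
  8 → host 4  [load 24/28]
  5 → host 3  [load 27/28]
  5 → host 5 (new)  [load 5/28]
  6 → host 5  [load 11/28]
  17 → host 5  [load 28/28]
5 hosts opened.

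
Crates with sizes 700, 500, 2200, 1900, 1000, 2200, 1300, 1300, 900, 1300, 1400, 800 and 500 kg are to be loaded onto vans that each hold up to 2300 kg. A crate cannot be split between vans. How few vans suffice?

Total = 2200 + 2200 + 1900 + 1400 + 1300 + 1300 + 1300 + 1000 + 900 + 800 + 700 + 500 + 500 = 16000 kg.
Lower bound: ⌈16000/2300⌉ = 7 vans.
A packing using 8 vans:
  van 1: 2200 = 2200
  van 2: 2200 = 2200
  van 3: 1900 = 1900
  van 4: 1400 + 900 = 2300
  van 5: 1300 + 1000 = 2300
  van 6: 1300 + 800 = 2100
  van 7: 1300 + 700 = 2000
  van 8: 500 + 500 = 1000
No arrangement into 7 vans stays within capacity, so 8 is optimal.

8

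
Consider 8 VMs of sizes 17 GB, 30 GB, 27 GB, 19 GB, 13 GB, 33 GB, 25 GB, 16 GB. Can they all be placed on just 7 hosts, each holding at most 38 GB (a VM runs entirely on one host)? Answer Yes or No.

Yes

A valid assignment using 6 hosts:
  host 1: 33 = 33
  host 2: 30 = 30
  host 3: 27 = 27
  host 4: 25 + 13 = 38
  host 5: 19 + 17 = 36
  host 6: 16 = 16
That uses only 6 ≤ 7, so 7 hosts are enough.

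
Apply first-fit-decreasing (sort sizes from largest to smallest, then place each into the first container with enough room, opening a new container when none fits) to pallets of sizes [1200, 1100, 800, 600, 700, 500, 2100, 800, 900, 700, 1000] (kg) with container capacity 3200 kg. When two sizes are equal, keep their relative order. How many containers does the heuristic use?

Sorted descending: 2100, 1200, 1100, 1000, 900, 800, 800, 700, 700, 600, 500.
  2100 → container 1 (new)  [load 2100/3200]
  1200 → container 2 (new)  [load 1200/3200]
  1100 → container 1  [load 3200/3200]
  1000 → container 2  [load 2200/3200]
  900 → container 2  [load 3100/3200]
  800 → container 3 (new)  [load 800/3200]
  800 → container 3  [load 1600/3200]
  700 → container 3  [load 2300/3200]
  700 → container 3  [load 3000/3200]
  600 → container 4 (new)  [load 600/3200]
  500 → container 4  [load 1100/3200]
4 containers opened.

4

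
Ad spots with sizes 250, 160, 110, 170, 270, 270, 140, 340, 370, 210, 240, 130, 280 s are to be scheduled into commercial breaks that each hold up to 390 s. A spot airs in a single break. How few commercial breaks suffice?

Total = 370 + 340 + 280 + 270 + 270 + 250 + 240 + 210 + 170 + 160 + 140 + 130 + 110 = 2940 s.
Lower bound: ⌈2940/390⌉ = 8 commercial breaks.
A packing using 9 commercial breaks:
  break 1: 370 = 370
  break 2: 340 = 340
  break 3: 280 + 110 = 390
  break 4: 270 = 270
  break 5: 270 = 270
  break 6: 250 + 140 = 390
  break 7: 240 + 130 = 370
  break 8: 210 + 170 = 380
  break 9: 160 = 160
No arrangement into 8 commercial breaks stays within capacity, so 9 is optimal.

9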